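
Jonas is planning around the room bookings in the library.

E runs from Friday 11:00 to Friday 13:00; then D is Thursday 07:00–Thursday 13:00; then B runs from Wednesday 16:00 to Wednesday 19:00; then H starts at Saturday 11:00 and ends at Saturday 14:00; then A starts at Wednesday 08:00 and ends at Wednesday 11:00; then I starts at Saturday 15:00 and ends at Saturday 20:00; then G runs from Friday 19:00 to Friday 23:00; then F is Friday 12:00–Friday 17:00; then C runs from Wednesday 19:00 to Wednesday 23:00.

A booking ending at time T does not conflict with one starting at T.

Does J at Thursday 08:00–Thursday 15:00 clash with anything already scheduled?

A: ends Wednesday 11:00 at or before J starts Thursday 08:00 → clear.
B: ends Wednesday 19:00 at or before J starts Thursday 08:00 → clear.
C: ends Wednesday 23:00 at or before J starts Thursday 08:00 → clear.
D: starts Thursday 07:00 before J ends Thursday 15:00, and ends Thursday 13:00 after J starts Thursday 08:00 → overlap.
E: starts Friday 11:00 at or after J ends Thursday 15:00 → clear.
F: starts Friday 12:00 at or after J ends Thursday 15:00 → clear.
G: starts Friday 19:00 at or after J ends Thursday 15:00 → clear.
H: starts Saturday 11:00 at or after J ends Thursday 15:00 → clear.
I: starts Saturday 15:00 at or after J ends Thursday 15:00 → clear.
J overlaps D.

Yes — it overlaps D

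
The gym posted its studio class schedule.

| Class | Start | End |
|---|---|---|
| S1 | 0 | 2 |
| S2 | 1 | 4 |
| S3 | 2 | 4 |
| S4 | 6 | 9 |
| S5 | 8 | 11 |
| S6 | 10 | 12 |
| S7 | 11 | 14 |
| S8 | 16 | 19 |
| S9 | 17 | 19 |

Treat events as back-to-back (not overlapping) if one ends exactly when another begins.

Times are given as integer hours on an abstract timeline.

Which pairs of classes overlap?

Two intervals overlap when each starts before the other ends.
Sorted by start: S1, S2, S3, S4, S5, S6, S7, S8, S9.
S2 starts before S1 ends → S1 and S2 overlap.
S3 starts exactly when S1 ends (back-to-back, no overlap) — done with S1.
S3 starts before S2 ends → S2 and S3 overlap.
S4 starts after S2 ends — done with S2.
S4 starts after S3 ends — done with S3.
S5 starts before S4 ends → S4 and S5 overlap.
S6 starts after S4 ends — done with S4.
S6 starts before S5 ends → S5 and S6 overlap.
S7 starts exactly when S5 ends (back-to-back, no overlap) — done with S5.
S7 starts before S6 ends → S6 and S7 overlap.
S8 starts after S6 ends — done with S6.
S8 starts after S7 ends — done with S7.
S9 starts before S8 ends → S8 and S9 overlap.

S1 & S2, S2 & S3, S4 & S5, S5 & S6, S6 & S7, S8 & S9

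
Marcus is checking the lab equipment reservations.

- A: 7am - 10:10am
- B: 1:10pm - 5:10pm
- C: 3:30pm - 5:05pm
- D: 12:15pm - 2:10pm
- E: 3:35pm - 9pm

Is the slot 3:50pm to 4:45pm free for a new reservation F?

A: ends 10:10am at or before F starts 3:50pm → clear.
D: ends 2:10pm at or before F starts 3:50pm → clear.
B: starts 1:10pm before F ends 4:45pm, and ends 5:10pm after F starts 3:50pm → overlap.
C: starts 3:30pm before F ends 4:45pm, and ends 5:05pm after F starts 3:50pm → overlap.
E: starts 3:35pm before F ends 4:45pm, and ends 9pm after F starts 3:50pm → overlap.
F overlaps B, C, E.

No — it overlaps B, C, E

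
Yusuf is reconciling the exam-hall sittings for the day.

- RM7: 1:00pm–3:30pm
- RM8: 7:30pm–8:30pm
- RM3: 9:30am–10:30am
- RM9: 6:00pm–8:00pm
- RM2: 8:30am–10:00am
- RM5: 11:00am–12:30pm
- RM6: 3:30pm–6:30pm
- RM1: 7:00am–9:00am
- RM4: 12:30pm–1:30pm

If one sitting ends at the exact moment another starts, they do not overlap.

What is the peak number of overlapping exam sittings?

Sweep the timeline, counting +1 at each start and −1 at each end (ends before starts at a tie):
7:00am start RM1 → 1
8:30am start RM2 → 2
9:00am end RM1 → 1
9:30am start RM3 → 2
10:00am end RM2 → 1
10:30am end RM3 → 0
11:00am start RM5 → 1
12:30pm end RM5 → 0
12:30pm start RM4 → 1
1:00pm start RM7 → 2
1:30pm end RM4 → 1
3:30pm end RM7 → 0
3:30pm start RM6 → 1
6:00pm start RM9 → 2
6:30pm end RM6 → 1
7:30pm start RM8 → 2
8:00pm end RM9 → 1
8:30pm end RM8 → 0
Peak is 2, at 8:30am (RM1, RM2).

2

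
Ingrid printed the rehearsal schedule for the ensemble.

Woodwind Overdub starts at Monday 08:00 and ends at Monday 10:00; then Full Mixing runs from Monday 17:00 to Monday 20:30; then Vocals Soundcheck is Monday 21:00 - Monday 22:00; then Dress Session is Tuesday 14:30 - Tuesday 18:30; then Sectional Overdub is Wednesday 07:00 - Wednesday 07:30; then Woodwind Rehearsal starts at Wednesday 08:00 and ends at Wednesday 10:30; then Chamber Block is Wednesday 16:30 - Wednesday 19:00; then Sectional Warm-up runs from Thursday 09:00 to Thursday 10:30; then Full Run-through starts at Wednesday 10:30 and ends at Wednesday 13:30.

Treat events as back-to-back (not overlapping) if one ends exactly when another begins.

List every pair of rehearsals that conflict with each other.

Sorted by start: Woodwind Overdub, Full Mixing, Vocals Soundcheck, Dress Session, Sectional Overdub, Woodwind Rehearsal, Full Run-through, Chamber Block, Sectional Warm-up.
Full Mixing starts after Woodwind Overdub ends, so Woodwind Overdub has no further overlaps.
Vocals Soundcheck starts after Full Mixing ends, so Full Mixing has no further overlaps.
Dress Session starts after Vocals Soundcheck ends, so Vocals Soundcheck has no further overlaps.
Sectional Overdub starts after Dress Session ends, so Dress Session has no further overlaps.
Woodwind Rehearsal starts after Sectional Overdub ends, so Sectional Overdub has no further overlaps.
Full Run-through starts exactly when Woodwind Rehearsal ends (back-to-back, no overlap), so Woodwind Rehearsal has no further overlaps.
Chamber Block starts after Full Run-through ends, so Full Run-through has no further overlaps.
Sectional Warm-up starts after Chamber Block ends.

no overlapping pairs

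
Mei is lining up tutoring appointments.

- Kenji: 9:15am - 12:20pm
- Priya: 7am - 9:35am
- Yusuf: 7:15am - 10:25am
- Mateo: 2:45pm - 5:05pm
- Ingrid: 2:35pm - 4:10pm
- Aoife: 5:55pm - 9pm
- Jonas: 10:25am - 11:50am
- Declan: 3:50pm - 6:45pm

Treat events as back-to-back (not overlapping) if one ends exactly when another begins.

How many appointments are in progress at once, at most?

Sweep the timeline, counting +1 at each start and −1 at each end (ends before starts at a tie):
7am start Priya → 1
7:15am start Yusuf → 2
9:15am start Kenji → 3
9:35am end Priya → 2
10:25am end Yusuf → 1
10:25am start Jonas → 2
11:50am end Jonas → 1
12:20pm end Kenji → 0
2:35pm start Ingrid → 1
2:45pm start Mateo → 2
3:50pm start Declan → 3
4:10pm end Ingrid → 2
5:05pm end Mateo → 1
5:55pm start Aoife → 2
6:45pm end Declan → 1
9pm end Aoife → 0
Peak is 3, at 9:15am (Kenji, Priya, Yusuf).

3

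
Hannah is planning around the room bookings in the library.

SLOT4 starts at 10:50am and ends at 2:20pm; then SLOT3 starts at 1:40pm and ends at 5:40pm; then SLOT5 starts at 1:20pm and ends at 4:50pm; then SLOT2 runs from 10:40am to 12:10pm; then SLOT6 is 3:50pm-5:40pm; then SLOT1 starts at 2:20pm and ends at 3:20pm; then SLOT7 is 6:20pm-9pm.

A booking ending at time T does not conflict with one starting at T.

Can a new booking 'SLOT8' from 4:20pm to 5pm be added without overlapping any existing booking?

SLOT2: ends 12:10pm at or before SLOT8 starts 4:20pm → clear.
SLOT4: ends 2:20pm at or before SLOT8 starts 4:20pm → clear.
SLOT5: starts 1:20pm before SLOT8 ends 5pm, and ends 4:50pm after SLOT8 starts 4:20pm → overlap.
SLOT3: starts 1:40pm before SLOT8 ends 5pm, and ends 5:40pm after SLOT8 starts 4:20pm → overlap.
SLOT1: ends 3:20pm at or before SLOT8 starts 4:20pm → clear.
SLOT6: starts 3:50pm before SLOT8 ends 5pm, and ends 5:40pm after SLOT8 starts 4:20pm → overlap.
SLOT7: starts 6:20pm at or after SLOT8 ends 5pm → clear.
SLOT8 overlaps SLOT3, SLOT5, SLOT6.

No — it overlaps SLOT3, SLOT5, SLOT6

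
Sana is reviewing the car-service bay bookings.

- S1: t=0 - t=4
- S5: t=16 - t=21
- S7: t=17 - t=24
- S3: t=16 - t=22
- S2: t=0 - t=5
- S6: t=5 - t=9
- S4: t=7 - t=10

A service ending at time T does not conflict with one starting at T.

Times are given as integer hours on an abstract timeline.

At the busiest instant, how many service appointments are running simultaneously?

Sweep the timeline, counting +1 at each start and −1 at each end (ends before starts at a tie):
t=0 start S1 → 1
t=0 start S2 → 2
t=4 end S1 → 1
t=5 end S2 → 0
t=5 start S6 → 1
t=7 start S4 → 2
t=9 end S6 → 1
t=10 end S4 → 0
t=16 start S3 → 1
t=16 start S5 → 2
t=17 start S7 → 3
t=21 end S5 → 2
t=22 end S3 → 1
t=24 end S7 → 0
Peak is 3, at t=17 (S3, S5, S7).

3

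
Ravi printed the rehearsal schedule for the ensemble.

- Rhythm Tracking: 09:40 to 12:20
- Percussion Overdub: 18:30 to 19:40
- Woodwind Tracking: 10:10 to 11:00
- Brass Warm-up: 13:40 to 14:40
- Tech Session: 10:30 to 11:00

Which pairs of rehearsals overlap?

Rhythm Tracking & Tech Session, Rhythm Tracking & Woodwind Tracking, Tech Session & Woodwind Tracking

Sorted by start: Rhythm Tracking, Woodwind Tracking, Tech Session, Brass Warm-up, Percussion Overdub.
Woodwind Tracking starts before Rhythm Tracking ends → Rhythm Tracking and Woodwind Tracking overlap.
Tech Session starts before Rhythm Tracking ends → Rhythm Tracking and Tech Session overlap.
Brass Warm-up starts after Rhythm Tracking ends, so Rhythm Tracking has no further overlaps.
Tech Session starts before Woodwind Tracking ends → Woodwind Tracking and Tech Session overlap.
Brass Warm-up starts after Woodwind Tracking ends, so Woodwind Tracking has no further overlaps.
Brass Warm-up starts after Tech Session ends, so Tech Session has no further overlaps.
Percussion Overdub starts after Brass Warm-up ends.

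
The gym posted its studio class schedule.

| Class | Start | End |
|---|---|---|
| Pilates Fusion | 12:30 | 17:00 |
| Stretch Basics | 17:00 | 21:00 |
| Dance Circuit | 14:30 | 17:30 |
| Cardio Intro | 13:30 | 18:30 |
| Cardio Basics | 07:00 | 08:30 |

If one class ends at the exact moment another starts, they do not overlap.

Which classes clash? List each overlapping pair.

Sorted by start: Cardio Basics, Pilates Fusion, Cardio Intro, Dance Circuit, Stretch Basics.
Pilates Fusion starts after Cardio Basics ends — done with Cardio Basics.
Cardio Intro starts before Pilates Fusion ends → Pilates Fusion and Cardio Intro overlap.
Dance Circuit starts before Pilates Fusion ends → Pilates Fusion and Dance Circuit overlap.
Stretch Basics starts exactly when Pilates Fusion ends (back-to-back, no overlap).
Dance Circuit starts before Cardio Intro ends → Cardio Intro and Dance Circuit overlap.
Stretch Basics starts before Cardio Intro ends → Cardio Intro and Stretch Basics overlap.
Stretch Basics starts before Dance Circuit ends → Dance Circuit and Stretch Basics overlap.

Cardio Intro & Dance Circuit, Cardio Intro & Pilates Fusion, Cardio Intro & Stretch Basics, Dance Circuit & Pilates Fusion, Dance Circuit & Stretch Basics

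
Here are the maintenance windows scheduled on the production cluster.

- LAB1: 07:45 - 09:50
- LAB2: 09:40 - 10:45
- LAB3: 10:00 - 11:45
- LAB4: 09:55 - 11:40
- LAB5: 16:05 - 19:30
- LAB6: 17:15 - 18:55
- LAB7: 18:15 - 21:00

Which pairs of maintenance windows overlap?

Sorted by start: LAB1, LAB2, LAB4, LAB3, LAB5, LAB6, LAB7.
LAB2 starts before LAB1 ends → LAB1 and LAB2 overlap.
LAB4 starts after LAB1 ends, so nothing later overlaps LAB1 either.
LAB4 starts before LAB2 ends → LAB2 and LAB4 overlap.
LAB3 starts before LAB2 ends → LAB2 and LAB3 overlap.
LAB5 starts after LAB2 ends, so nothing later overlaps LAB2 either.
LAB3 starts before LAB4 ends → LAB4 and LAB3 overlap.
LAB5 starts after LAB4 ends, so nothing later overlaps LAB4 either.
LAB5 starts after LAB3 ends, so nothing later overlaps LAB3 either.
LAB6 starts before LAB5 ends → LAB5 and LAB6 overlap.
LAB7 starts before LAB5 ends → LAB5 and LAB7 overlap.
LAB7 starts before LAB6 ends → LAB6 and LAB7 overlap.

LAB1 & LAB2, LAB2 & LAB3, LAB2 & LAB4, LAB3 & LAB4, LAB5 & LAB6, LAB5 & LAB7, LAB6 & LAB7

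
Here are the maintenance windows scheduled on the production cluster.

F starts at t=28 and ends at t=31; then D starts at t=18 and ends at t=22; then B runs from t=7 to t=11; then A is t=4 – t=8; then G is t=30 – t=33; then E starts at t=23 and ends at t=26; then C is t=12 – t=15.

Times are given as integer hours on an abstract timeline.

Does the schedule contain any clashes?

Yes

Sorted by start: A, B, C, D, E, F, G.
B starts before A ends → A and B overlap.
That's a conflict, so the schedule is not conflict-free.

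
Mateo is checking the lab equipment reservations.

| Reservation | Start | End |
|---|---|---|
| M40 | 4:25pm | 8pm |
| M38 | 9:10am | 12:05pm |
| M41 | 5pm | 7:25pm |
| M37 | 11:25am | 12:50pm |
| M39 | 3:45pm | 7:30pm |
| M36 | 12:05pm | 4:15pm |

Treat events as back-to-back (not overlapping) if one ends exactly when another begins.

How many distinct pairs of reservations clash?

6

Sorted by start: M38, M37, M36, M39, M40, M41.
M37 starts before M38 ends → M38 and M37 overlap.
M36 starts exactly when M38 ends (back-to-back, no overlap) — done with M38.
M36 starts before M37 ends → M37 and M36 overlap.
M39 starts after M37 ends — done with M37.
M39 starts before M36 ends → M36 and M39 overlap.
M40 starts after M36 ends — done with M36.
M40 starts before M39 ends → M39 and M40 overlap.
M41 starts before M39 ends → M39 and M41 overlap.
M41 starts before M40 ends → M40 and M41 overlap.
Overlapping pairs: M36 & M37, M36 & M39, M37 & M38, M39 & M40, M39 & M41, M40 & M41 — 6 in total.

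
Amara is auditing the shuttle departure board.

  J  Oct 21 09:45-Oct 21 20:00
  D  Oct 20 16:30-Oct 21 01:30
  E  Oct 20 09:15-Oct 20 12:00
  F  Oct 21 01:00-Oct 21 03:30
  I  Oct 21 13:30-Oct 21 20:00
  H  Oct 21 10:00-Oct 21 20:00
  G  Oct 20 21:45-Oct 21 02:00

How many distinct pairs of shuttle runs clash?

Two intervals overlap when each starts before the other ends.
Sorted by start: E, D, G, F, J, H, I.
D starts after E ends, so E has no further overlaps.
G starts before D ends → D and G overlap.
F starts before D ends → D and F overlap.
J starts after D ends, so D has no further overlaps.
F starts before G ends → G and F overlap.
J starts after G ends, so G has no further overlaps.
J starts after F ends, so F has no further overlaps.
H starts before J ends → J and H overlap.
I starts before J ends → J and I overlap.
I starts before H ends → H and I overlap.
Overlapping pairs: D & F, D & G, F & G, H & I, H & J, I & J — 6 in total.

6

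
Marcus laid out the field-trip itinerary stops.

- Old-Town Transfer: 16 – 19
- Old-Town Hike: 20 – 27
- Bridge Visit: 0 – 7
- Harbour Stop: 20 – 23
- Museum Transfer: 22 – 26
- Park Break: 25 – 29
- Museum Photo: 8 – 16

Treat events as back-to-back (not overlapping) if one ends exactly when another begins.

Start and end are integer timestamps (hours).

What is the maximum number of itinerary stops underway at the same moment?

3

Walk through starts and ends in time order (an end at T is processed before a start at T):
0 start Bridge Visit → 1
7 end Bridge Visit → 0
8 start Museum Photo → 1
16 end Museum Photo → 0
16 start Old-Town Transfer → 1
19 end Old-Town Transfer → 0
20 start Harbour Stop → 1
20 start Old-Town Hike → 2
22 start Museum Transfer → 3
23 end Harbour Stop → 2
25 start Park Break → 3
26 end Museum Transfer → 2
27 end Old-Town Hike → 1
29 end Park Break → 0
Peak is 3, at 22 (Harbour Stop, Museum Transfer, Old-Town Hike).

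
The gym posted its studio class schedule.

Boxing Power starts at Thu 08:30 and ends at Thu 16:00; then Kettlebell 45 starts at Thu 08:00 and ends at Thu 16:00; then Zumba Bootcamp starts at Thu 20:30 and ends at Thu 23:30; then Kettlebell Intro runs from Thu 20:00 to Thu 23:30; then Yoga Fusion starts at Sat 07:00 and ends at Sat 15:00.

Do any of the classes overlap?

Two intervals overlap when each starts before the other ends.
Sorted by start: Kettlebell 45, Boxing Power, Kettlebell Intro, Zumba Bootcamp, Yoga Fusion.
Boxing Power starts before Kettlebell 45 ends → Kettlebell 45 and Boxing Power overlap.
That's a conflict, so the schedule is not conflict-free.

Yes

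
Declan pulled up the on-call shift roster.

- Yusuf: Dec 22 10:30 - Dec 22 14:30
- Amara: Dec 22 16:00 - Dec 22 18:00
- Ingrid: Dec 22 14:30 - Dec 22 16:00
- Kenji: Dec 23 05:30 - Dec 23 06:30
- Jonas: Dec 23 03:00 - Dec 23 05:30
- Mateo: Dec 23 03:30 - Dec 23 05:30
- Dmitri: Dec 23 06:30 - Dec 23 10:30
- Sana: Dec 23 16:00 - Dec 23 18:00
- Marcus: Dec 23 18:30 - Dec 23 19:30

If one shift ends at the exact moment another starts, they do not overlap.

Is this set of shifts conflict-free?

No

Sorted by start: Yusuf, Ingrid, Amara, Jonas, Mateo, Kenji, Dmitri, Sana, Marcus.
Ingrid starts exactly when Yusuf ends (back-to-back, no overlap); Yusuf is clear from here.
Amara starts exactly when Ingrid ends (back-to-back, no overlap); Ingrid is clear from here.
Jonas starts after Amara ends; Amara is clear from here.
Mateo starts before Jonas ends → Jonas and Mateo overlap.
That's a conflict, so the schedule is not conflict-free.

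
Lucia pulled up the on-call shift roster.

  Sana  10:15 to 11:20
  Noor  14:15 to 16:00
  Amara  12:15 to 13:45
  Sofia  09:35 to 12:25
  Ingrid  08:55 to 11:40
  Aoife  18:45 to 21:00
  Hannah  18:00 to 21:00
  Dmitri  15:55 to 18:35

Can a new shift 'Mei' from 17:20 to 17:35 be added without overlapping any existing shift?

No — it overlaps Dmitri

Ingrid: ends 11:40 at or before Mei starts 17:20 → clear.
Sofia: ends 12:25 at or before Mei starts 17:20 → clear.
Sana: ends 11:20 at or before Mei starts 17:20 → clear.
Amara: ends 13:45 at or before Mei starts 17:20 → clear.
Noor: ends 16:00 at or before Mei starts 17:20 → clear.
Dmitri: starts 15:55 before Mei ends 17:35, and ends 18:35 after Mei starts 17:20 → overlap.
Hannah: starts 18:00 at or after Mei ends 17:35 → clear.
Aoife: starts 18:45 at or after Mei ends 17:35 → clear.
Mei overlaps Dmitri.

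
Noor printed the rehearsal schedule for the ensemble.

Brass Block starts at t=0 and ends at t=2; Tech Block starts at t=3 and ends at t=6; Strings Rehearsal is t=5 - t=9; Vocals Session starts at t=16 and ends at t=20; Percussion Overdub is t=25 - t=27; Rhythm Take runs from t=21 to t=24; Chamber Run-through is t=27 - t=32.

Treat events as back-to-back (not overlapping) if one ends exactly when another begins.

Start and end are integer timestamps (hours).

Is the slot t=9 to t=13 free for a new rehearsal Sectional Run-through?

Yes — the slot is free

Brass Block: ends t=2 at or before Sectional Run-through starts t=9 → clear.
Tech Block: ends t=6 at or before Sectional Run-through starts t=9 → clear.
Strings Rehearsal: ends t=9 at or before Sectional Run-through starts t=9 → clear.
Vocals Session: starts t=16 at or after Sectional Run-through ends t=13 → clear.
Rhythm Take: starts t=21 at or after Sectional Run-through ends t=13 → clear.
Percussion Overdub: starts t=25 at or after Sectional Run-through ends t=13 → clear.
Chamber Run-through: starts t=27 at or after Sectional Run-through ends t=13 → clear.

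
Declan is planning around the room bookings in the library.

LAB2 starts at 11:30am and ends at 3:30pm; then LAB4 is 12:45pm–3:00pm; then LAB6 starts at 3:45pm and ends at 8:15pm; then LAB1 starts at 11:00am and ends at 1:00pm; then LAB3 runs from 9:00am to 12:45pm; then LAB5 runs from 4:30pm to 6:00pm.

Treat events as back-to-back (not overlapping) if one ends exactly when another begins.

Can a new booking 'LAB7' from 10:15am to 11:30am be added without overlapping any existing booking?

No — it overlaps LAB1, LAB3

LAB3: starts 9:00am before LAB7 ends 11:30am, and ends 12:45pm after LAB7 starts 10:15am → overlap.
LAB1: starts 11:00am before LAB7 ends 11:30am, and ends 1:00pm after LAB7 starts 10:15am → overlap.
LAB2: starts 11:30am at or after LAB7 ends 11:30am → clear.
LAB4: starts 12:45pm at or after LAB7 ends 11:30am → clear.
LAB6: starts 3:45pm at or after LAB7 ends 11:30am → clear.
LAB5: starts 4:30pm at or after LAB7 ends 11:30am → clear.
LAB7 overlaps LAB1, LAB3.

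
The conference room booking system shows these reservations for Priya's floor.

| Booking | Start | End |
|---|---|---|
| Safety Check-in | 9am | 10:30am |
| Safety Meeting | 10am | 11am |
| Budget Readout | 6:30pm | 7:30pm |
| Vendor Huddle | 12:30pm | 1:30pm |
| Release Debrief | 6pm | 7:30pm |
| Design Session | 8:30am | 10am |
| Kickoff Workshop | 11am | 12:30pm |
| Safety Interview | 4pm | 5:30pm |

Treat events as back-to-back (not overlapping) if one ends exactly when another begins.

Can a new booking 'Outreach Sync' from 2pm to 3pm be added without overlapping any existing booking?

Yes — the slot is free

Design Session: ends 10am at or before Outreach Sync starts 2pm → clear.
Safety Check-in: ends 10:30am at or before Outreach Sync starts 2pm → clear.
Safety Meeting: ends 11am at or before Outreach Sync starts 2pm → clear.
Kickoff Workshop: ends 12:30pm at or before Outreach Sync starts 2pm → clear.
Vendor Huddle: ends 1:30pm at or before Outreach Sync starts 2pm → clear.
Safety Interview: starts 4pm at or after Outreach Sync ends 3pm → clear.
Release Debrief: starts 6pm at or after Outreach Sync ends 3pm → clear.
Budget Readout: starts 6:30pm at or after Outreach Sync ends 3pm → clear.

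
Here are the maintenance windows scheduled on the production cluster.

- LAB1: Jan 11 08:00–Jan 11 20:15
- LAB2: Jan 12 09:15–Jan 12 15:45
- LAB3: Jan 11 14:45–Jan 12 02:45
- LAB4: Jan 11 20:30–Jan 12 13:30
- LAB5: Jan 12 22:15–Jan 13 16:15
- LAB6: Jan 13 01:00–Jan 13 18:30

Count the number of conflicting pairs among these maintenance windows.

Check each pair: they overlap iff neither finishes before the other starts.
Sorted by start: LAB1, LAB3, LAB4, LAB2, LAB5, LAB6.
LAB3 starts before LAB1 ends → LAB1 and LAB3 overlap.
LAB4 starts after LAB1 ends; LAB1 is clear from here.
LAB4 starts before LAB3 ends → LAB3 and LAB4 overlap.
LAB2 starts after LAB3 ends; LAB3 is clear from here.
LAB2 starts before LAB4 ends → LAB4 and LAB2 overlap.
LAB5 starts after LAB4 ends; LAB4 is clear from here.
LAB5 starts after LAB2 ends; LAB2 is clear from here.
LAB6 starts before LAB5 ends → LAB5 and LAB6 overlap.
Overlapping pairs: LAB1 & LAB3, LAB2 & LAB4, LAB3 & LAB4, LAB5 & LAB6 — 4 in total.

4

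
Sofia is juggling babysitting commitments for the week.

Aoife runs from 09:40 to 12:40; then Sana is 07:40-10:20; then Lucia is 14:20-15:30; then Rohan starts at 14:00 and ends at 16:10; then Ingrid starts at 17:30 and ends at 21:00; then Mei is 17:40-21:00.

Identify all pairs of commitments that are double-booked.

Sorted by start: Sana, Aoife, Rohan, Lucia, Ingrid, Mei.
Aoife starts before Sana ends → Sana and Aoife overlap.
Rohan starts after Sana ends; Sana is clear from here.
Rohan starts after Aoife ends; Aoife is clear from here.
Lucia starts before Rohan ends → Rohan and Lucia overlap.
Ingrid starts after Rohan ends; Rohan is clear from here.
Ingrid starts after Lucia ends; Lucia is clear from here.
Mei starts before Ingrid ends → Ingrid and Mei overlap.

Aoife & Sana, Ingrid & Mei, Lucia & Rohan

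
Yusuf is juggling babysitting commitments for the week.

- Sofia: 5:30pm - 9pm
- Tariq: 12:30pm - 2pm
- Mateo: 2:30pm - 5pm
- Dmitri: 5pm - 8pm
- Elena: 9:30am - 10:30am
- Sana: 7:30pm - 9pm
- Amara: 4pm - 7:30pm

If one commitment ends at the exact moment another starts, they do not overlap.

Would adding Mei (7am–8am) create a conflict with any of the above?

Elena: starts 9:30am at or after Mei ends 8am → clear.
Tariq: starts 12:30pm at or after Mei ends 8am → clear.
Mateo: starts 2:30pm at or after Mei ends 8am → clear.
Amara: starts 4pm at or after Mei ends 8am → clear.
Dmitri: starts 5pm at or after Mei ends 8am → clear.
Sofia: starts 5:30pm at or after Mei ends 8am → clear.
Sana: starts 7:30pm at or after Mei ends 8am → clear.

No — it doesn't clash with anything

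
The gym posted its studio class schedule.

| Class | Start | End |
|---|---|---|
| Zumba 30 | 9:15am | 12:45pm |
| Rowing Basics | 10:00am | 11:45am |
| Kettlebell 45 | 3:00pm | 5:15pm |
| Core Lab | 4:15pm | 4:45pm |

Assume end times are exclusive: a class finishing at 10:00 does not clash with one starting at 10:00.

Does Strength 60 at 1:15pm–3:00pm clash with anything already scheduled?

No — it doesn't clash with anything

Zumba 30: ends 12:45pm at or before Strength 60 starts 1:15pm → clear.
Rowing Basics: ends 11:45am at or before Strength 60 starts 1:15pm → clear.
Kettlebell 45: starts 3:00pm at or after Strength 60 ends 3:00pm → clear.
Core Lab: starts 4:15pm at or after Strength 60 ends 3:00pm → clear.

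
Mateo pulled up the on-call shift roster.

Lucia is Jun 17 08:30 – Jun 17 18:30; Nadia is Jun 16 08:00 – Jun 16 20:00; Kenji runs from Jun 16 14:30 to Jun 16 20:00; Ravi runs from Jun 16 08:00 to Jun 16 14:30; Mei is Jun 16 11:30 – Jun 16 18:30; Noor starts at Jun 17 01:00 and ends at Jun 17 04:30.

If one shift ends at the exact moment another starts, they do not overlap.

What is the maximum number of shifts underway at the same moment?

Sort all start/end points and keep a running count:
Jun 16 08:00 start Nadia → 1
Jun 16 08:00 start Ravi → 2
Jun 16 11:30 start Mei → 3
Jun 16 14:30 end Ravi → 2
Jun 16 14:30 start Kenji → 3
Jun 16 18:30 end Mei → 2
Jun 16 20:00 end Kenji → 1
Jun 16 20:00 end Nadia → 0
Jun 17 01:00 start Noor → 1
Jun 17 04:30 end Noor → 0
Jun 17 08:30 start Lucia → 1
Jun 17 18:30 end Lucia → 0
Peak is 3, at Jun 16 11:30 (Mei, Nadia, Ravi).

3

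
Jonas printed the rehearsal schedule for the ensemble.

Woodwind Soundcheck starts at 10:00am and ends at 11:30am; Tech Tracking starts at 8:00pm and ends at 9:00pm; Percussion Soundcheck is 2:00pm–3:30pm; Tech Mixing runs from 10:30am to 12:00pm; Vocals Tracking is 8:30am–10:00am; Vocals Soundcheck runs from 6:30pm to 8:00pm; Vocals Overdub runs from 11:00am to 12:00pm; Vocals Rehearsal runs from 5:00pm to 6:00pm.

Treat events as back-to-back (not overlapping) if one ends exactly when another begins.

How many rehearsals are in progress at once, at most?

Walk through starts and ends in time order (an end at T is processed before a start at T):
8:30am start Vocals Tracking → 1
10:00am end Vocals Tracking → 0
10:00am start Woodwind Soundcheck → 1
10:30am start Tech Mixing → 2
11:00am start Vocals Overdub → 3
11:30am end Woodwind Soundcheck → 2
12:00pm end Tech Mixing → 1
12:00pm end Vocals Overdub → 0
2:00pm start Percussion Soundcheck → 1
3:30pm end Percussion Soundcheck → 0
5:00pm start Vocals Rehearsal → 1
6:00pm end Vocals Rehearsal → 0
6:30pm start Vocals Soundcheck → 1
8:00pm end Vocals Soundcheck → 0
8:00pm start Tech Tracking → 1
9:00pm end Tech Tracking → 0
Peak is 3, at 11:00am (Tech Mixing, Vocals Overdub, Woodwind Soundcheck).

3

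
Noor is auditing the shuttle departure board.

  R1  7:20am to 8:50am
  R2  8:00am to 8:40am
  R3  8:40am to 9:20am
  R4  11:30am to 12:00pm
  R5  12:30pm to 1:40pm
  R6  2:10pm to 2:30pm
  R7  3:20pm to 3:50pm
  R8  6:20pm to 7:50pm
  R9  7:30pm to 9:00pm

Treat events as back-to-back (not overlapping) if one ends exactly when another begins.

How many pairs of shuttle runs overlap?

Sorted by start: R1, R2, R3, R4, R5, R6, R7, R8, R9.
R2 starts before R1 ends → R1 and R2 overlap.
R3 starts before R1 ends → R1 and R3 overlap.
R4 starts after R1 ends, so R1 has no further overlaps.
R3 starts exactly when R2 ends (back-to-back, no overlap), so R2 has no further overlaps.
R4 starts after R3 ends, so R3 has no further overlaps.
R5 starts after R4 ends, so R4 has no further overlaps.
R6 starts after R5 ends, so R5 has no further overlaps.
R7 starts after R6 ends, so R6 has no further overlaps.
R8 starts after R7 ends, so R7 has no further overlaps.
R9 starts before R8 ends → R8 and R9 overlap.
Overlapping pairs: R1 & R2, R1 & R3, R8 & R9 — 3 in total.

3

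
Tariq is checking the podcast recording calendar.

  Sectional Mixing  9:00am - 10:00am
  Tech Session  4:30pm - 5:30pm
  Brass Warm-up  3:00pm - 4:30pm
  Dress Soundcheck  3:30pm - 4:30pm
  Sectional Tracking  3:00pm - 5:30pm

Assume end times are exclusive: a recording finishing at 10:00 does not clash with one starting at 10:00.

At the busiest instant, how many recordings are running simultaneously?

3

Walk through starts and ends in time order (an end at T is processed before a start at T):
9:00am start Sectional Mixing → 1
10:00am end Sectional Mixing → 0
3:00pm start Brass Warm-up → 1
3:00pm start Sectional Tracking → 2
3:30pm start Dress Soundcheck → 3
4:30pm end Brass Warm-up → 2
4:30pm end Dress Soundcheck → 1
4:30pm start Tech Session → 2
5:30pm end Sectional Tracking → 1
5:30pm end Tech Session → 0
Peak is 3, at 3:30pm (Brass Warm-up, Dress Soundcheck, Sectional Tracking).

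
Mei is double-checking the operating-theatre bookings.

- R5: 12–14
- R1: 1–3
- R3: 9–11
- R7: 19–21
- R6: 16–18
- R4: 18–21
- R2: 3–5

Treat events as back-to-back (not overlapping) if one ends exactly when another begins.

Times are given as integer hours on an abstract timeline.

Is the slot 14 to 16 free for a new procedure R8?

R1: ends 3 at or before R8 starts 14 → clear.
R2: ends 5 at or before R8 starts 14 → clear.
R3: ends 11 at or before R8 starts 14 → clear.
R5: ends 14 at or before R8 starts 14 → clear.
R6: starts 16 at or after R8 ends 16 → clear.
R4: starts 18 at or after R8 ends 16 → clear.
R7: starts 19 at or after R8 ends 16 → clear.

Yes — the slot is free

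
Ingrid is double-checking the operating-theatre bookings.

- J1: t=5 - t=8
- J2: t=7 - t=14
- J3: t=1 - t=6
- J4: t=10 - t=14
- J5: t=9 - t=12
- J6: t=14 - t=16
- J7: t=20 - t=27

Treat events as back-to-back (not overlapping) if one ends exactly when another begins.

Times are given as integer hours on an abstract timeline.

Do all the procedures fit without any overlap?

Sorted by start: J3, J1, J2, J5, J4, J6, J7.
J1 starts before J3 ends → J3 and J1 overlap.
That's a conflict, so the schedule is not conflict-free.

No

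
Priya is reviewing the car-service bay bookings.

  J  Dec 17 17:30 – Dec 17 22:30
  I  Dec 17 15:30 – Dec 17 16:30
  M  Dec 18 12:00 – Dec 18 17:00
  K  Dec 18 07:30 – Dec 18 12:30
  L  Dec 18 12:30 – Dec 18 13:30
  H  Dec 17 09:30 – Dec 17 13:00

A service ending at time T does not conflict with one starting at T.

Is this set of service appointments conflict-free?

Sorted by start: H, I, J, K, M, L.
I starts after H ends, so nothing later overlaps H either.
J starts after I ends, so nothing later overlaps I either.
K starts after J ends, so nothing later overlaps J either.
M starts before K ends → K and M overlap.
That's a conflict, so the schedule is not conflict-free.

No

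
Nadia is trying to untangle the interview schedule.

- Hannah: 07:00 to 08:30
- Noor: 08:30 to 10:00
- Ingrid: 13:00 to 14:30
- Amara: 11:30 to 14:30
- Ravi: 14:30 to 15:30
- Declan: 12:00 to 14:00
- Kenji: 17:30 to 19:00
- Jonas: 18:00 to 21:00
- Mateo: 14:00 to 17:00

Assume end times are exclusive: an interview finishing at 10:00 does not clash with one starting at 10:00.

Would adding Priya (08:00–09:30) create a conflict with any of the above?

Yes — it overlaps Hannah, Noor

Hannah: starts 07:00 before Priya ends 09:30, and ends 08:30 after Priya starts 08:00 → overlap.
Noor: starts 08:30 before Priya ends 09:30, and ends 10:00 after Priya starts 08:00 → overlap.
Amara: starts 11:30 at or after Priya ends 09:30 → clear.
Declan: starts 12:00 at or after Priya ends 09:30 → clear.
Ingrid: starts 13:00 at or after Priya ends 09:30 → clear.
Mateo: starts 14:00 at or after Priya ends 09:30 → clear.
Ravi: starts 14:30 at or after Priya ends 09:30 → clear.
Kenji: starts 17:30 at or after Priya ends 09:30 → clear.
Jonas: starts 18:00 at or after Priya ends 09:30 → clear.
Priya overlaps Hannah, Noor.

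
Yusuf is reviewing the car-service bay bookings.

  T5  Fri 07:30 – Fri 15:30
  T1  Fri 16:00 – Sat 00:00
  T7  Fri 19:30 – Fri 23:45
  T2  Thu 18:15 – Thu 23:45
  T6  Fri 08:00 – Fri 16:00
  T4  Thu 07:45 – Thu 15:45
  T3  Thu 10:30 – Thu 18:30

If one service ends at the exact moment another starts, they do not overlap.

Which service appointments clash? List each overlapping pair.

Sorted by start: T4, T3, T2, T5, T6, T1, T7.
T3 starts before T4 ends → T4 and T3 overlap.
T2 starts after T4 ends — done with T4.
T2 starts before T3 ends → T3 and T2 overlap.
T5 starts after T3 ends — done with T3.
T5 starts after T2 ends — done with T2.
T6 starts before T5 ends → T5 and T6 overlap.
T1 starts after T5 ends — done with T5.
T1 starts exactly when T6 ends (back-to-back, no overlap) — done with T6.
T7 starts before T1 ends → T1 and T7 overlap.

T1 & T7, T2 & T3, T3 & T4, T5 & T6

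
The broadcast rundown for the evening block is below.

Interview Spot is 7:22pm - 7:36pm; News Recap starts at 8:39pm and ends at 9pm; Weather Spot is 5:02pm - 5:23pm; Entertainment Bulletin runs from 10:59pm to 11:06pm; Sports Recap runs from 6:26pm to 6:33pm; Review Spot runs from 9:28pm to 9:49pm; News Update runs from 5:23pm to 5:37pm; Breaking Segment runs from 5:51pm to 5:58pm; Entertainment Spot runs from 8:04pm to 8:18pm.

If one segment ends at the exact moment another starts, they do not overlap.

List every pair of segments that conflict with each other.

none

Check each pair: they overlap iff neither finishes before the other starts.
Sorted by start: Weather Spot, News Update, Breaking Segment, Sports Recap, Interview Spot, Entertainment Spot, News Recap, Review Spot, Entertainment Bulletin.
News Update starts exactly when Weather Spot ends (back-to-back, no overlap), so nothing later overlaps Weather Spot either.
Breaking Segment starts after News Update ends, so nothing later overlaps News Update either.
Sports Recap starts after Breaking Segment ends, so nothing later overlaps Breaking Segment either.
Interview Spot starts after Sports Recap ends, so nothing later overlaps Sports Recap either.
Entertainment Spot starts after Interview Spot ends, so nothing later overlaps Interview Spot either.
News Recap starts after Entertainment Spot ends, so nothing later overlaps Entertainment Spot either.
Review Spot starts after News Recap ends, so nothing later overlaps News Recap either.
Entertainment Bulletin starts after Review Spot ends.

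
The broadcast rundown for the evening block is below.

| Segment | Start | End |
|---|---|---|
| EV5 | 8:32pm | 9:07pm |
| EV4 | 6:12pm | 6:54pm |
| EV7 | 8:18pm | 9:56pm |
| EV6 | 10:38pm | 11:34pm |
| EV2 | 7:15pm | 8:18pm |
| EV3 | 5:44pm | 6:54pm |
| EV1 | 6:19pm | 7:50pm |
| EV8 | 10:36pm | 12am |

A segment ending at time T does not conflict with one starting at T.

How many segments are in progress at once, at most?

3

Walk through starts and ends in time order (an end at T is processed before a start at T):
5:44pm start EV3 → 1
6:12pm start EV4 → 2
6:19pm start EV1 → 3
6:54pm end EV3 → 2
6:54pm end EV4 → 1
7:15pm start EV2 → 2
7:50pm end EV1 → 1
8:18pm end EV2 → 0
8:18pm start EV7 → 1
8:32pm start EV5 → 2
9:07pm end EV5 → 1
9:56pm end EV7 → 0
10:36pm start EV8 → 1
10:38pm start EV6 → 2
11:34pm end EV6 → 1
12am end EV8 → 0
Peak is 3, at 6:19pm (EV1, EV3, EV4).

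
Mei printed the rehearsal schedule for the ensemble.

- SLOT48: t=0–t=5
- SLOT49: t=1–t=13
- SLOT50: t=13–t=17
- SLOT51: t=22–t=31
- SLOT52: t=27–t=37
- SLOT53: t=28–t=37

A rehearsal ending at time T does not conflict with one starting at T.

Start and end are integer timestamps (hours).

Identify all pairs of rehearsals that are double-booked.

Two intervals overlap when each starts before the other ends.
Sorted by start: SLOT48, SLOT49, SLOT50, SLOT51, SLOT52, SLOT53.
SLOT49 starts before SLOT48 ends → SLOT48 and SLOT49 overlap.
SLOT50 starts after SLOT48 ends, so SLOT48 has no further overlaps.
SLOT50 starts exactly when SLOT49 ends (back-to-back, no overlap), so SLOT49 has no further overlaps.
SLOT51 starts after SLOT50 ends, so SLOT50 has no further overlaps.
SLOT52 starts before SLOT51 ends → SLOT51 and SLOT52 overlap.
SLOT53 starts before SLOT51 ends → SLOT51 and SLOT53 overlap.
SLOT53 starts before SLOT52 ends → SLOT52 and SLOT53 overlap.

SLOT48 & SLOT49, SLOT51 & SLOT52, SLOT51 & SLOT53, SLOT52 & SLOT53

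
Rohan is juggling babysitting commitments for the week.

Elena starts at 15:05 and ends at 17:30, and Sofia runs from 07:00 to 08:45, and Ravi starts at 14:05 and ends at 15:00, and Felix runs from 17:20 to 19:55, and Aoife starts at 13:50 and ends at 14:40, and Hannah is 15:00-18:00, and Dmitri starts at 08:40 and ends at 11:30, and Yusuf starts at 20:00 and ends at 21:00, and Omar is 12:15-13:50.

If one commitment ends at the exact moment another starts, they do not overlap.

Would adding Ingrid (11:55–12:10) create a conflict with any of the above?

Sofia: ends 08:45 at or before Ingrid starts 11:55 → clear.
Dmitri: ends 11:30 at or before Ingrid starts 11:55 → clear.
Omar: starts 12:15 at or after Ingrid ends 12:10 → clear.
Aoife: starts 13:50 at or after Ingrid ends 12:10 → clear.
Ravi: starts 14:05 at or after Ingrid ends 12:10 → clear.
Hannah: starts 15:00 at or after Ingrid ends 12:10 → clear.
Elena: starts 15:05 at or after Ingrid ends 12:10 → clear.
Felix: starts 17:20 at or after Ingrid ends 12:10 → clear.
Yusuf: starts 20:00 at or after Ingrid ends 12:10 → clear.

No — it doesn't clash with anything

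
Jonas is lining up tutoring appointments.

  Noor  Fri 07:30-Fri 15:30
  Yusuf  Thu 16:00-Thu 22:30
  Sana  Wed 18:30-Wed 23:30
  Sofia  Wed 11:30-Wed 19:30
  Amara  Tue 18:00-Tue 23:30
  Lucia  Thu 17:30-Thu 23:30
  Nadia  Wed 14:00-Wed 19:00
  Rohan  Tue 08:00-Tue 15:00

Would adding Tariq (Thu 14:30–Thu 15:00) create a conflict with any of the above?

Rohan: ends Tue 15:00 at or before Tariq starts Thu 14:30 → clear.
Amara: ends Tue 23:30 at or before Tariq starts Thu 14:30 → clear.
Sofia: ends Wed 19:30 at or before Tariq starts Thu 14:30 → clear.
Nadia: ends Wed 19:00 at or before Tariq starts Thu 14:30 → clear.
Sana: ends Wed 23:30 at or before Tariq starts Thu 14:30 → clear.
Yusuf: starts Thu 16:00 at or after Tariq ends Thu 15:00 → clear.
Lucia: starts Thu 17:30 at or after Tariq ends Thu 15:00 → clear.
Noor: starts Fri 07:30 at or after Tariq ends Thu 15:00 → clear.

No — it doesn't clash with anything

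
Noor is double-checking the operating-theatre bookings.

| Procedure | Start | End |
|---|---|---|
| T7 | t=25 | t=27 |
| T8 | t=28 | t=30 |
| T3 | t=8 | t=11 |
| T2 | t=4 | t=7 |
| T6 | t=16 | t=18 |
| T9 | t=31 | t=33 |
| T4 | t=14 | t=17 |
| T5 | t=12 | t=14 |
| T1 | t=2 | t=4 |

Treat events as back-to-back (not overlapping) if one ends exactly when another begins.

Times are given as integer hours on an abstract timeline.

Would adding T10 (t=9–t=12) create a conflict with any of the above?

T1: ends t=4 at or before T10 starts t=9 → clear.
T2: ends t=7 at or before T10 starts t=9 → clear.
T3: starts t=8 before T10 ends t=12, and ends t=11 after T10 starts t=9 → overlap.
T5: starts t=12 at or after T10 ends t=12 → clear.
T4: starts t=14 at or after T10 ends t=12 → clear.
T6: starts t=16 at or after T10 ends t=12 → clear.
T7: starts t=25 at or after T10 ends t=12 → clear.
T8: starts t=28 at or after T10 ends t=12 → clear.
T9: starts t=31 at or after T10 ends t=12 → clear.
T10 overlaps T3.

Yes — it overlaps T3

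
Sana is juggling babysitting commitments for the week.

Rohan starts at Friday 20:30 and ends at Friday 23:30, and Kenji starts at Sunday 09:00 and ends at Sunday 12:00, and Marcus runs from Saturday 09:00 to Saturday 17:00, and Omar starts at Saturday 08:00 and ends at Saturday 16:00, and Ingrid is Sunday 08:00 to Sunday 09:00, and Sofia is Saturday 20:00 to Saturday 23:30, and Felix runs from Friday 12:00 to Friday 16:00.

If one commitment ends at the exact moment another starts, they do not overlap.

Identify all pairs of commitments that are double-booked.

Marcus & Omar

Sorted by start: Felix, Rohan, Omar, Marcus, Sofia, Ingrid, Kenji.
Rohan starts after Felix ends — done with Felix.
Omar starts after Rohan ends — done with Rohan.
Marcus starts before Omar ends → Omar and Marcus overlap.
Sofia starts after Omar ends — done with Omar.
Sofia starts after Marcus ends — done with Marcus.
Ingrid starts after Sofia ends — done with Sofia.
Kenji starts exactly when Ingrid ends (back-to-back, no overlap).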